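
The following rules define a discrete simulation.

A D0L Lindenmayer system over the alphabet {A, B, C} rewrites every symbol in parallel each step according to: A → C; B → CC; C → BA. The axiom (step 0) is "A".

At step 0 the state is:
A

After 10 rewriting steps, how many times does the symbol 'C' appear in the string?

0

[0] A
[1] C
[2] BA
[3] CCC
[4] BABABA
[5] CCCCCCCCC
[6] BABABABABABABABABA
[7] CCCCCCCCCCCCCCCCCCCCCCCCCCC
[8] BABABABABABABABABABABABABABABABABABABABABABABABABABABA
[9] CCCCCCCCCCCCCCCCCCCCCCCCCCCCCCCCCCCCCCCCCCCCCCCCCCCCCCCCCCCCCCCCCCCCCCCCCCCCCCCCC
[10] BABABABABABABABABABABABABABABABABABABABABABABABABABABABABA…BABABABABABABABABABABABABABABABABABABABABABABABABABABABABA  (len 162)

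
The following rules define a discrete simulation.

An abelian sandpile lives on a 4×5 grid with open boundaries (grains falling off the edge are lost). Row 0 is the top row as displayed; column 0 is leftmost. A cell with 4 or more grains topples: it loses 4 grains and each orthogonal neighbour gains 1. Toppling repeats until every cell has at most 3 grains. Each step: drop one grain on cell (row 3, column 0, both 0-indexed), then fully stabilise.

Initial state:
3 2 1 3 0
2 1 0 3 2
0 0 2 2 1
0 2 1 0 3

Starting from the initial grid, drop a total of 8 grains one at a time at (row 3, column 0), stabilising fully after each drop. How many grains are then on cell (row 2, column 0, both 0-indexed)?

2

t=0: 3 2 1 3 0
2 1 0 3 2
0 0 2 2 1
0 2 1 0 3
t=1: 3 2 1 3 0
2 1 0 3 2
0 0 2 2 1
1 2 1 0 3
t=2: 3 2 1 3 0
2 1 0 3 2
0 0 2 2 1
2 2 1 0 3
t=3: 3 2 1 3 0
2 1 0 3 2
0 0 2 2 1
3 2 1 0 3
t=4: 3 2 1 3 0
2 1 0 3 2
1 0 2 2 1
0 3 1 0 3
t=5: 3 2 1 3 0
2 1 0 3 2
1 0 2 2 1
1 3 1 0 3
t=6: 3 2 1 3 0
2 1 0 3 2
1 0 2 2 1
2 3 1 0 3
t=7: 3 2 1 3 0
2 1 0 3 2
1 0 2 2 1
3 3 1 0 3
t=8: 3 2 1 3 0
2 1 0 3 2
2 1 2 2 1
1 0 2 0 3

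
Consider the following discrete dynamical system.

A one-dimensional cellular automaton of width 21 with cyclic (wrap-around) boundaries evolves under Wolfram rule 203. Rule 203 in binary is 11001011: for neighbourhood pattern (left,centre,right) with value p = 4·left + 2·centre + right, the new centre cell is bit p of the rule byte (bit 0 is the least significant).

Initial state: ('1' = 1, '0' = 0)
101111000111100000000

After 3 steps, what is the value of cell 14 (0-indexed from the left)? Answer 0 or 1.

1

t=0: 101111000111100000000
t=1: 001111011111101111111
t=2: 011111011111101111111
t=3: 011111011111101111111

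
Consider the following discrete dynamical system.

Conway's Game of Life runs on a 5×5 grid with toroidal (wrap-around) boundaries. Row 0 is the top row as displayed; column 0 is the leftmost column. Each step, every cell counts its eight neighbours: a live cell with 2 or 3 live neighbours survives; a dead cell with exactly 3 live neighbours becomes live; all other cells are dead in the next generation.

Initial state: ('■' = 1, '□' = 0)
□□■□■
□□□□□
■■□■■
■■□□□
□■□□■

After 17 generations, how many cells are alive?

0) □□■□■
□□□□□
■■□■■
■■□□□
□■□□■
1) ■□□■□
□■■□□
□■■□■
□□□■□
□■■■■
2) ■□□□□
□□□□■
■■□□□
□□□□□
■■□□□
3) ■■□□■
□■□□■
■□□□□
□□□□□
■■□□□
4) □□■□■
□■□□■
■□□□□
■■□□□
□■□□■
5) □■■□■
□■□■■
□□□□■
□■□□■
□■■■■
6) □□□□□
□■□□■
□□■□■
□■□□■
□□□□■
7) ■□□□□
■□□■□
□■■□■
□□□□■
■□□□□
8) ■■□□□
■□■■□
□■■□■
□■□■■
■□□□■
9) □□■■□
□□□■□
□□□□□
□■□□□
□□■■□
10) □□□□■
□□■■□
□□□□□
□□■□□
□■□■□
11) □□□□■
□□□■□
□□■■□
□□■□□
□□■■□
12) □□■□■
□□■■■
□□■■□
□■□□□
□□■■□
13) □■□□■
□■□□■
□■□□■
□■□□□
□■■■□
14) □■□□■
□■■■■
□■■□□
□■□■□
□■□■□
15) □■□□■
□□□□■
□□□□■
■■□■□
□■□■■
16) □□■□■
□□□■■
□□□■■
□■□■□
□■□■□
17) ■□■□■
■□■□□
■□□□□
■□□■□
■■□■■

12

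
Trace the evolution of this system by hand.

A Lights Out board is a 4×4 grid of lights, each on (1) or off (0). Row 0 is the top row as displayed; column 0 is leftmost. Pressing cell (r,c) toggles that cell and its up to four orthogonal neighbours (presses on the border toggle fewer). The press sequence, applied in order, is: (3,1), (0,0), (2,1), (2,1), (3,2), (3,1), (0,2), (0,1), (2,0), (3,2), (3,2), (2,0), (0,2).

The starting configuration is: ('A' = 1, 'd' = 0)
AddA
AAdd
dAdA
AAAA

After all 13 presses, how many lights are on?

7

k=0  AddA
AAdd
dAdA
AAAA
k=1  AddA
AAdd
dddA
dddA
k=2  dAdA
dAdd
dddA
dddA
k=3  dAdA
dddd
AAAA
dAdA
k=4  dAdA
dAdd
dddA
dddA
k=5  dAdA
dAdd
ddAA
dAAd
k=6  dAdA
dAdd
dAAA
Addd
k=7  ddAd
dAAd
dAAA
Addd
k=8  AAdd
ddAd
dAAA
Addd
k=9  AAdd
AdAd
AdAA
dddd
k=10  AAdd
AdAd
AddA
dAAA
k=11  AAdd
AdAd
AdAA
dddd
k=12  AAdd
ddAd
dAAA
Addd
k=13  AdAA
dddd
dAAA
Addd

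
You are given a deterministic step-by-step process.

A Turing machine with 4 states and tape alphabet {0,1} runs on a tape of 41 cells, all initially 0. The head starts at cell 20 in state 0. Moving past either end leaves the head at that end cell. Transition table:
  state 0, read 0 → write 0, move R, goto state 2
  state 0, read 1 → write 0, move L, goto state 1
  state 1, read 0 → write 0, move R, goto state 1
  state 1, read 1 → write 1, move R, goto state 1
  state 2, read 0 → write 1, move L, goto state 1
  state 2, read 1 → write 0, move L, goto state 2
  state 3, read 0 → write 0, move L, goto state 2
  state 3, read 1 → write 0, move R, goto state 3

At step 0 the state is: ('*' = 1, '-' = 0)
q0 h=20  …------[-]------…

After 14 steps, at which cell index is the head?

32

t=0: q0 h=20  …------[-]------…
t=1: q2 h=21  …------[-]------…
t=2: q1 h=20  …------[-]*-----…
t=3: q1 h=21  …------[*]------…
t=4: q1 h=22  …-----*[-]------…
t=5: q1 h=23  …----*-[-]------…
t=6: q1 h=24  …---*--[-]------…
t=7: q1 h=25  …--*---[-]------…
t=8: q1 h=26  …-*----[-]------…
t=9: q1 h=27  …*-----[-]------…
t=10: q1 h=28  …------[-]------…
t=11: q1 h=29  …------[-]------…
t=12: q1 h=30  …------[-]------…
t=13: q1 h=31  …------[-]------…
t=14: q1 h=32  …------[-]------…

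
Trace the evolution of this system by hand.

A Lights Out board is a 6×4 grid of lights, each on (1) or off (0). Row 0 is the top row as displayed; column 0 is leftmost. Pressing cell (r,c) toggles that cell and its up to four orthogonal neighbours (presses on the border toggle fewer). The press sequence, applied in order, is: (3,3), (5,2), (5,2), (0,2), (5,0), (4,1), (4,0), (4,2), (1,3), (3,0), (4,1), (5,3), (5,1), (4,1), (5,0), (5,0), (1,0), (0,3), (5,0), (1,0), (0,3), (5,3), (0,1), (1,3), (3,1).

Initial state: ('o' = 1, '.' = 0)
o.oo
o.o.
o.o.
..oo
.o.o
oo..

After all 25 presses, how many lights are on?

12

step 0: o.oo
o.o.
o.o.
..oo
.o.o
oo..
step 1: o.oo
o.o.
o.oo
....
.o..
oo..
step 2: o.oo
o.o.
o.oo
....
.oo.
o.oo
step 3: o.oo
o.o.
o.oo
....
.o..
oo..
step 4: oo..
o...
o.oo
....
.o..
oo..
step 5: oo..
o...
o.oo
....
oo..
....
step 6: oo..
o...
o.oo
.o..
..o.
.o..
step 7: oo..
o...
o.oo
oo..
ooo.
oo..
step 8: oo..
o...
o.oo
ooo.
o..o
ooo.
step 9: oo.o
o.oo
o.o.
ooo.
o..o
ooo.
step 10: oo.o
o.oo
..o.
..o.
...o
ooo.
step 11: oo.o
o.oo
..o.
.oo.
oooo
o.o.
step 12: oo.o
o.oo
..o.
.oo.
ooo.
o..o
step 13: oo.o
o.oo
..o.
.oo.
o.o.
.ooo
step 14: oo.o
o.oo
..o.
..o.
.o..
..oo
step 15: oo.o
o.oo
..o.
..o.
oo..
oooo
step 16: oo.o
o.oo
..o.
..o.
.o..
..oo
step 17: .o.o
.ooo
o.o.
..o.
.o..
..oo
step 18: .oo.
.oo.
o.o.
..o.
.o..
..oo
step 19: .oo.
.oo.
o.o.
..o.
oo..
oooo
step 20: ooo.
o.o.
..o.
..o.
oo..
oooo
step 21: oo.o
o.oo
..o.
..o.
oo..
oooo
step 22: oo.o
o.oo
..o.
..o.
oo.o
oo..
step 23: ..oo
oooo
..o.
..o.
oo.o
oo..
step 24: ..o.
oo..
..oo
..o.
oo.o
oo..
step 25: ..o.
oo..
.ooo
oo..
o..o
oo..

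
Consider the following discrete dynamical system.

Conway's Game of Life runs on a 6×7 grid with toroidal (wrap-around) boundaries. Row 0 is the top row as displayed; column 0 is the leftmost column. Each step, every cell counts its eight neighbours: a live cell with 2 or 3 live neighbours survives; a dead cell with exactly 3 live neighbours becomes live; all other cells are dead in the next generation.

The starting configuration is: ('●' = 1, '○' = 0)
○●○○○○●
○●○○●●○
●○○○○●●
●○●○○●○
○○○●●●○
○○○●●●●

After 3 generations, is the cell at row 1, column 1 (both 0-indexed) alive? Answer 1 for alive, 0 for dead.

t=0: ○●○○○○●
○●○○●●○
●○○○○●●
●○●○○●○
○○○●●●○
○○○●●●●
t=1: ○○●●○○●
○●○○●○○
●○○○○○○
●●○●○○○
○○●○○○○
●○●●○○●
t=2: ○○○○●●●
●●●●○○○
●○●○○○○
●●●○○○○
○○○○○○●
●○○○○○●
t=3: ○○●●●●○
●○●●●●○
○○○○○○●
●○●○○○●
○○○○○○●
●○○○○○○

0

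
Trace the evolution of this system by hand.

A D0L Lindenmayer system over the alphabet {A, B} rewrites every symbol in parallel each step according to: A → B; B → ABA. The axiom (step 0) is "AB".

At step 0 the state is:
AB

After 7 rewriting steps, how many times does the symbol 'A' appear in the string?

0) AB
1) BABA
2) ABABABAB
3) BABABABABABABABA
4) ABABABABABABABABABABABABABABABAB
5) BABABABABABABABABABABABABABABABABABABABABABABABABABABABABABABABA
6) ABABABABABABABABABABABABABABABABABABABABABABABABABABABABAB…ABABABABABABABABABABABABABABABABABABABABABABABABABABABABAB  (len 128)
7) BABABABABABABABABABABABABABABABABABABABABABABABABABABABABA…BABABABABABABABABABABABABABABABABABABABABABABABABABABABABA  (len 256)

128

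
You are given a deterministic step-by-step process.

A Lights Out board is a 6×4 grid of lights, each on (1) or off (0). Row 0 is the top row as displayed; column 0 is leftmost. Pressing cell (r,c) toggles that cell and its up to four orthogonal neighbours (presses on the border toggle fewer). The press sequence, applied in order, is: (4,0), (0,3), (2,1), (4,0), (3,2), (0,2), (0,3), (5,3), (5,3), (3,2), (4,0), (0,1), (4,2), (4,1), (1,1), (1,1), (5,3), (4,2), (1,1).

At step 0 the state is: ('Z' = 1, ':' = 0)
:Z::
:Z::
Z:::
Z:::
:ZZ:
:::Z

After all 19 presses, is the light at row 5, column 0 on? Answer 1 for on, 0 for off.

1

gen 0: :Z::
:Z::
Z:::
Z:::
:ZZ:
:::Z
gen 1: :Z::
:Z::
Z:::
::::
Z:Z:
Z::Z
gen 2: :ZZZ
:Z:Z
Z:::
::::
Z:Z:
Z::Z
gen 3: :ZZZ
:::Z
:ZZ:
:Z::
Z:Z:
Z::Z
gen 4: :ZZZ
:::Z
:ZZ:
ZZ::
:ZZ:
:::Z
gen 5: :ZZZ
:::Z
:Z::
Z:ZZ
:Z::
:::Z
gen 6: ::::
::ZZ
:Z::
Z:ZZ
:Z::
:::Z
gen 7: ::ZZ
::Z:
:Z::
Z:ZZ
:Z::
:::Z
gen 8: ::ZZ
::Z:
:Z::
Z:ZZ
:Z:Z
::Z:
gen 9: ::ZZ
::Z:
:Z::
Z:ZZ
:Z::
:::Z
gen 10: ::ZZ
::Z:
:ZZ:
ZZ::
:ZZ:
:::Z
gen 11: ::ZZ
::Z:
:ZZ:
:Z::
Z:Z:
Z::Z
gen 12: ZZ:Z
:ZZ:
:ZZ:
:Z::
Z:Z:
Z::Z
gen 13: ZZ:Z
:ZZ:
:ZZ:
:ZZ:
ZZ:Z
Z:ZZ
gen 14: ZZ:Z
:ZZ:
:ZZ:
::Z:
::ZZ
ZZZZ
gen 15: Z::Z
Z:::
::Z:
::Z:
::ZZ
ZZZZ
gen 16: ZZ:Z
:ZZ:
:ZZ:
::Z:
::ZZ
ZZZZ
gen 17: ZZ:Z
:ZZ:
:ZZ:
::Z:
::Z:
ZZ::
gen 18: ZZ:Z
:ZZ:
:ZZ:
::::
:Z:Z
ZZZ:
gen 19: Z::Z
Z:::
::Z:
::::
:Z:Z
ZZZ:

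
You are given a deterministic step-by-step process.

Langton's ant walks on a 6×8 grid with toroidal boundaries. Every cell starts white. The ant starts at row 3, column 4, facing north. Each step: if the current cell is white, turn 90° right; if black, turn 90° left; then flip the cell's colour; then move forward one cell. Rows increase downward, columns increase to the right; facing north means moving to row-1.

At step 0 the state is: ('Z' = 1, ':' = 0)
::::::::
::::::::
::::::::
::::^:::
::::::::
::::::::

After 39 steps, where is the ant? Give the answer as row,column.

0,4

0) ::::::::
::::::::
::::::::
::::^:::
::::::::
::::::::
1) ::::::::
::::::::
::::::::
::::Z>::
::::::::
::::::::
2) ::::::::
::::::::
::::::::
::::ZZ::
:::::v::
::::::::
3) ::::::::
::::::::
::::::::
::::ZZ::
::::<Z::
::::::::
4) ::::::::
::::::::
::::::::
::::^Z::
::::ZZ::
::::::::
5) ::::::::
::::::::
::::::::
:::<:Z::
::::ZZ::
::::::::
6) ::::::::
::::::::
:::^::::
:::Z:Z::
::::ZZ::
::::::::
7) ::::::::
::::::::
:::Z>:::
:::Z:Z::
::::ZZ::
::::::::
8) ::::::::
::::::::
:::ZZ:::
:::ZvZ::
::::ZZ::
::::::::
9) ::::::::
::::::::
:::ZZ:::
:::<ZZ::
::::ZZ::
::::::::
10) ::::::::
::::::::
:::ZZ:::
::::ZZ::
:::vZZ::
::::::::
11) ::::::::
::::::::
:::ZZ:::
::::ZZ::
::<ZZZ::
::::::::
12) ::::::::
::::::::
:::ZZ:::
::^:ZZ::
::ZZZZ::
::::::::
13) ::::::::
::::::::
:::ZZ:::
::Z>ZZ::
::ZZZZ::
::::::::
14) ::::::::
::::::::
:::ZZ:::
::ZZZZ::
::ZvZZ::
::::::::
15) ::::::::
::::::::
:::ZZ:::
::ZZZZ::
::Z:>Z::
::::::::
16) ::::::::
::::::::
:::ZZ:::
::ZZ^Z::
::Z::Z::
::::::::
17) ::::::::
::::::::
:::ZZ:::
::Z<:Z::
::Z::Z::
::::::::
18) ::::::::
::::::::
:::ZZ:::
::Z::Z::
::Zv:Z::
::::::::
19) ::::::::
::::::::
:::ZZ:::
::Z::Z::
::<Z:Z::
::::::::
20) ::::::::
::::::::
:::ZZ:::
::Z::Z::
:::Z:Z::
::v:::::
21) ::::::::
::::::::
:::ZZ:::
::Z::Z::
:::Z:Z::
:<Z:::::
22) ::::::::
::::::::
:::ZZ:::
::Z::Z::
:^:Z:Z::
:ZZ:::::
23) ::::::::
::::::::
:::ZZ:::
::Z::Z::
:Z>Z:Z::
:ZZ:::::
24) ::::::::
::::::::
:::ZZ:::
::Z::Z::
:ZZZ:Z::
:Zv:::::
25) ::::::::
::::::::
:::ZZ:::
::Z::Z::
:ZZZ:Z::
:Z:>::::
26) :::v::::
::::::::
:::ZZ:::
::Z::Z::
:ZZZ:Z::
:Z:Z::::
27) ::<Z::::
::::::::
:::ZZ:::
::Z::Z::
:ZZZ:Z::
:Z:Z::::
28) ::ZZ::::
::::::::
:::ZZ:::
::Z::Z::
:ZZZ:Z::
:Z^Z::::
29) ::ZZ::::
::::::::
:::ZZ:::
::Z::Z::
:ZZZ:Z::
:ZZ>::::
30) ::ZZ::::
::::::::
:::ZZ:::
::Z::Z::
:ZZ^:Z::
:ZZ:::::
31) ::ZZ::::
::::::::
:::ZZ:::
::Z::Z::
:Z<::Z::
:ZZ:::::
32) ::ZZ::::
::::::::
:::ZZ:::
::Z::Z::
:Z:::Z::
:Zv:::::
33) ::ZZ::::
::::::::
:::ZZ:::
::Z::Z::
:Z:::Z::
:Z:>::::
34) ::Zv::::
::::::::
:::ZZ:::
::Z::Z::
:Z:::Z::
:Z:Z::::
35) ::Z:>:::
::::::::
:::ZZ:::
::Z::Z::
:Z:::Z::
:Z:Z::::
36) ::Z:Z:::
::::v:::
:::ZZ:::
::Z::Z::
:Z:::Z::
:Z:Z::::
37) ::Z:Z:::
:::<Z:::
:::ZZ:::
::Z::Z::
:Z:::Z::
:Z:Z::::
38) ::Z^Z:::
:::ZZ:::
:::ZZ:::
::Z::Z::
:Z:::Z::
:Z:Z::::
39) ::ZZ>:::
:::ZZ:::
:::ZZ:::
::Z::Z::
:Z:::Z::
:Z:Z::::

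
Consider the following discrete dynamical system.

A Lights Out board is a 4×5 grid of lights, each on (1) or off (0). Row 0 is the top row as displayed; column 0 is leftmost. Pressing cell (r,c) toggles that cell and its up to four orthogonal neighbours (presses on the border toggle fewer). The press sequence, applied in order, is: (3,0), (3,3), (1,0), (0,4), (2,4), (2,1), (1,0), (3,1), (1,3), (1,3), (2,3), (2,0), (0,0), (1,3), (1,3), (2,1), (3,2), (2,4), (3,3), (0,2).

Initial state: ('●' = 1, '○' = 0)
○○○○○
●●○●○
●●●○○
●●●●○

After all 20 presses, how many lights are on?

0) ○○○○○
●●○●○
●●●○○
●●●●○
1) ○○○○○
●●○●○
○●●○○
○○●●○
2) ○○○○○
●●○●○
○●●●○
○○○○●
3) ●○○○○
○○○●○
●●●●○
○○○○●
4) ●○○●●
○○○●●
●●●●○
○○○○●
5) ●○○●●
○○○●○
●●●○●
○○○○○
6) ●○○●●
○●○●○
○○○○●
○●○○○
7) ○○○●●
●○○●○
●○○○●
○●○○○
8) ○○○●●
●○○●○
●●○○●
●○●○○
9) ○○○○●
●○●○●
●●○●●
●○●○○
10) ○○○●●
●○○●○
●●○○●
●○●○○
11) ○○○●●
●○○○○
●●●●○
●○●●○
12) ○○○●●
○○○○○
○○●●○
○○●●○
13) ●●○●●
●○○○○
○○●●○
○○●●○
14) ●●○○●
●○●●●
○○●○○
○○●●○
15) ●●○●●
●○○○○
○○●●○
○○●●○
16) ●●○●●
●●○○○
●●○●○
○●●●○
17) ●●○●●
●●○○○
●●●●○
○○○○○
18) ●●○●●
●●○○●
●●●○●
○○○○●
19) ●●○●●
●●○○●
●●●●●
○○●●○
20) ●○●○●
●●●○●
●●●●●
○○●●○

14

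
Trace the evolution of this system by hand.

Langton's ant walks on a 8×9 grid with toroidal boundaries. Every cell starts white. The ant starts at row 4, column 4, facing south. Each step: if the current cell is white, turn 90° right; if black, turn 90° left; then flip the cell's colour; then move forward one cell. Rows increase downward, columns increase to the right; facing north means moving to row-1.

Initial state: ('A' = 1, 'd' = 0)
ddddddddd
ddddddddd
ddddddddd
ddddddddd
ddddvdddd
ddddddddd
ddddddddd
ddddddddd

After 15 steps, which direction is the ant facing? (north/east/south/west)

west

gen 0: ddddddddd
ddddddddd
ddddddddd
ddddddddd
ddddvdddd
ddddddddd
ddddddddd
ddddddddd
gen 1: ddddddddd
ddddddddd
ddddddddd
ddddddddd
ddd<Adddd
ddddddddd
ddddddddd
ddddddddd
gen 2: ddddddddd
ddddddddd
ddddddddd
ddd^ddddd
dddAAdddd
ddddddddd
ddddddddd
ddddddddd
gen 3: ddddddddd
ddddddddd
ddddddddd
dddA>dddd
dddAAdddd
ddddddddd
ddddddddd
ddddddddd
gen 4: ddddddddd
ddddddddd
ddddddddd
dddAAdddd
dddAvdddd
ddddddddd
ddddddddd
ddddddddd
gen 5: ddddddddd
ddddddddd
ddddddddd
dddAAdddd
dddAd>ddd
ddddddddd
ddddddddd
ddddddddd
gen 6: ddddddddd
ddddddddd
ddddddddd
dddAAdddd
dddAdAddd
dddddvddd
ddddddddd
ddddddddd
gen 7: ddddddddd
ddddddddd
ddddddddd
dddAAdddd
dddAdAddd
dddd<Addd
ddddddddd
ddddddddd
gen 8: ddddddddd
ddddddddd
ddddddddd
dddAAdddd
dddA^Addd
ddddAAddd
ddddddddd
ddddddddd
gen 9: ddddddddd
ddddddddd
ddddddddd
dddAAdddd
dddAA>ddd
ddddAAddd
ddddddddd
ddddddddd
gen 10: ddddddddd
ddddddddd
ddddddddd
dddAA^ddd
dddAAdddd
ddddAAddd
ddddddddd
ddddddddd
gen 11: ddddddddd
ddddddddd
ddddddddd
dddAAA>dd
dddAAdddd
ddddAAddd
ddddddddd
ddddddddd
gen 12: ddddddddd
ddddddddd
ddddddddd
dddAAAAdd
dddAAdvdd
ddddAAddd
ddddddddd
ddddddddd
gen 13: ddddddddd
ddddddddd
ddddddddd
dddAAAAdd
dddAA<Add
ddddAAddd
ddddddddd
ddddddddd
gen 14: ddddddddd
ddddddddd
ddddddddd
dddAA^Add
dddAAAAdd
ddddAAddd
ddddddddd
ddddddddd
gen 15: ddddddddd
ddddddddd
ddddddddd
dddA<dAdd
dddAAAAdd
ddddAAddd
ddddddddd
ddddddddd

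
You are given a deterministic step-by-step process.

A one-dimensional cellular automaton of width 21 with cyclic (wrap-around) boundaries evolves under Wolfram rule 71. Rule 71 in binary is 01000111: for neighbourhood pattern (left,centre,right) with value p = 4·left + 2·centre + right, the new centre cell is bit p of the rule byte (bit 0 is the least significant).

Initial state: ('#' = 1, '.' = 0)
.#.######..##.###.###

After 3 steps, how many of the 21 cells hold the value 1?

gen 0: .#.######..##.###.###
gen 1: .#......#.#.#...#...#
gen 2: .#.######.#.#.###.###
gen 3: .#......#.#.#...#...#

6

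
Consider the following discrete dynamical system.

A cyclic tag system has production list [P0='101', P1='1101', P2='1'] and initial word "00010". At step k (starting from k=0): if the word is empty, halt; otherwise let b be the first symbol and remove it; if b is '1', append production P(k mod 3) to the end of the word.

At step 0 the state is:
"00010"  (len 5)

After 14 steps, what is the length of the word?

0) "00010"  (len 5)
1) "0010"  (len 4)
2) "010"  (len 3)
3) "10"  (len 2)
4) "0101"  (len 4)
5) "101"  (len 3)
6) "011"  (len 3)
7) "11"  (len 2)
8) "11101"  (len 5)
9) "11011"  (len 5)
10) "1011101"  (len 7)
11) "0111011101"  (len 10)
12) "111011101"  (len 9)
13) "11011101101"  (len 11)
14) "10111011011101"  (len 14)

14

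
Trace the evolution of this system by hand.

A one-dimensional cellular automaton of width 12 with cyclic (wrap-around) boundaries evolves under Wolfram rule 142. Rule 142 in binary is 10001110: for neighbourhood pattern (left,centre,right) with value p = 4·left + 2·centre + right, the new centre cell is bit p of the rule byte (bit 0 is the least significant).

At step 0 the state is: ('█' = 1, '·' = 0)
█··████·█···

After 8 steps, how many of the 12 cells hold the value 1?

[0] █··████·█···
[1] █·████··█··█
[2] ··███··██·██
[3] ·███··██··█·
[4] ███··██··██·
[5] ██··██··██··
[6] █··██··██··█
[7] ··██··██··██
[8] ·██··██··██·

6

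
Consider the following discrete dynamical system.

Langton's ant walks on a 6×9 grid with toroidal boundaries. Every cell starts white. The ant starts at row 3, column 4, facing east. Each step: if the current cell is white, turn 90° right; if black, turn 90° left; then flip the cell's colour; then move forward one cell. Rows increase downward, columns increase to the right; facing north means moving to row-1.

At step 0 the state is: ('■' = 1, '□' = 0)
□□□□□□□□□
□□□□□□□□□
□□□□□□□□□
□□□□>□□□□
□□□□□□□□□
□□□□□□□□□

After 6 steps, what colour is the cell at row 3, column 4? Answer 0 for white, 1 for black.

0

step 0: □□□□□□□□□
□□□□□□□□□
□□□□□□□□□
□□□□>□□□□
□□□□□□□□□
□□□□□□□□□
step 1: □□□□□□□□□
□□□□□□□□□
□□□□□□□□□
□□□□■□□□□
□□□□v□□□□
□□□□□□□□□
step 2: □□□□□□□□□
□□□□□□□□□
□□□□□□□□□
□□□□■□□□□
□□□<■□□□□
□□□□□□□□□
step 3: □□□□□□□□□
□□□□□□□□□
□□□□□□□□□
□□□^■□□□□
□□□■■□□□□
□□□□□□□□□
step 4: □□□□□□□□□
□□□□□□□□□
□□□□□□□□□
□□□■>□□□□
□□□■■□□□□
□□□□□□□□□
step 5: □□□□□□□□□
□□□□□□□□□
□□□□^□□□□
□□□■□□□□□
□□□■■□□□□
□□□□□□□□□
step 6: □□□□□□□□□
□□□□□□□□□
□□□□■>□□□
□□□■□□□□□
□□□■■□□□□
□□□□□□□□□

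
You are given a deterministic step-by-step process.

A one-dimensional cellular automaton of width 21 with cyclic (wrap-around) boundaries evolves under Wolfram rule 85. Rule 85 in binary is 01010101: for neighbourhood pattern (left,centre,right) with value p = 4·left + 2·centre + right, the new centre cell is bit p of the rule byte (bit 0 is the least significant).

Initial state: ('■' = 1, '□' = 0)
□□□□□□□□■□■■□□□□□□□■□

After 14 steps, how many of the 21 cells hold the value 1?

4

[0] □□□□□□□□■□■■□□□□□□□■□
[1] ■■■■■■■□■□□■■■■■■■□■■
[2] □□□□□□■□■■□□□□□□□■□□□
[3] ■■■■■□■□□■■■■■■■□■■■■
[4] □□□□■□■■□□□□□□□■□□□□□
[5] ■■■□■□□■■■■■■■□■■■■■■
[6] □□■□■■□□□□□□□■□□□□□□□
[7] ■□■□□■■■■■■■□■■■■■■■■
[8] ■□■■□□□□□□□■□□□□□□□□□
[9] ■□□■■■■■■■□■■■■■■■■■□
[10] ■■□□□□□□□■□□□□□□□□□■□
[11] □■■■■■■■□■■■■■■■■■□■□
[12] □□□□□□□■□□□□□□□□□■□■■
[13] ■■■■■■□■■■■■■■■■□■□□■
[14] □□□□□■□□□□□□□□□■□■■□□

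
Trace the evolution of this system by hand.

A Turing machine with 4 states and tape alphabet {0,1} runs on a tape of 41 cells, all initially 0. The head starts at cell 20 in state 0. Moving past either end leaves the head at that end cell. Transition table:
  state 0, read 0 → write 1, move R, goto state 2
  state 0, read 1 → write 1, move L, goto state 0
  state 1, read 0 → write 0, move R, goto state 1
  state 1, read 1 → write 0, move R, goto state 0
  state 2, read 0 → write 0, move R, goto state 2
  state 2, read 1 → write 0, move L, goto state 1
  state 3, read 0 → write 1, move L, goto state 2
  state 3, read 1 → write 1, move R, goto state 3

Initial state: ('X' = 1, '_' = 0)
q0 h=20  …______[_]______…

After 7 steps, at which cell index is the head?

27

t=0: q0 h=20  …______[_]______…
t=1: q2 h=21  …_____X[_]______…
t=2: q2 h=22  …____X_[_]______…
t=3: q2 h=23  …___X__[_]______…
t=4: q2 h=24  …__X___[_]______…
t=5: q2 h=25  …_X____[_]______…
t=6: q2 h=26  …X_____[_]______…
t=7: q2 h=27  …______[_]______…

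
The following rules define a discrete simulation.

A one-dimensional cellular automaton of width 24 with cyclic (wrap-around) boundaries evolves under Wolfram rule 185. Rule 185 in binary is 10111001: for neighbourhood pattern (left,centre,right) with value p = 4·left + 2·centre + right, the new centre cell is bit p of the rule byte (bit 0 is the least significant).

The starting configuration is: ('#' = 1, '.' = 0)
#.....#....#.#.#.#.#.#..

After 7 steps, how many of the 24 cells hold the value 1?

13

k=0  #.....#....#.#.#.#.#.#..
k=1  .####..###..#.#.#.#.#.#.
k=2  .###.#.##.#..#.#.#.#.#.#
k=3  ###.#.##.#.#..#.#.#.#.#.
k=4  ##.#.##.#.#.#..#.#.#.#.#
k=5  #.#.##.#.#.#.#..#.#.#.##
k=6  .#.##.#.#.#.#.#..#.#.###
k=7  #.##.#.#.#.#.#.#..#.###.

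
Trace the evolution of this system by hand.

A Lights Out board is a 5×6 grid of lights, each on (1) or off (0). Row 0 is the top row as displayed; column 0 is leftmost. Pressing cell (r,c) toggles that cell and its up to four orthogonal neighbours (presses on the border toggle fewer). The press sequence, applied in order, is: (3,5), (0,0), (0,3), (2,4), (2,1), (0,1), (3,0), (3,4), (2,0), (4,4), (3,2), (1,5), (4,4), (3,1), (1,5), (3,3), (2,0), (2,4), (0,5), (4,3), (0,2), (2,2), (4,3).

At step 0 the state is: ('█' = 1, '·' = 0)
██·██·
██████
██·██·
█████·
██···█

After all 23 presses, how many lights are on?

18

gen 0: ██·██·
██████
██·██·
█████·
██···█
gen 1: ██·██·
██████
██·███
████·█
██····
gen 2: ···██·
·█████
██·███
████·█
██····
gen 3: ··█···
·██·██
██·███
████·█
██····
gen 4: ··█···
·██··█
██····
██████
██····
gen 5: ··█···
··█··█
··█···
█·████
██····
gen 6: ██····
·██··█
··█···
█·████
██····
gen 7: ██····
·██··█
█·█···
·█████
·█····
gen 8: ██····
·██··█
█·█·█·
·██···
·█··█·
gen 9: ██····
███··█
·██·█·
███···
·█··█·
gen 10: ██····
███··█
·██·█·
███·█·
·█·█·█
gen 11: ██····
███··█
·█··█·
█··██·
·███·█
gen 12: ██···█
███·█·
·█··██
█··██·
·███·█
gen 13: ██···█
███·█·
·█··██
█··█··
·██·█·
gen 14: ██···█
███·█·
····██
·███··
··█·█·
gen 15: ██····
███··█
····█·
·███··
··█·█·
gen 16: ██····
███··█
···██·
·█··█·
··███·
gen 17: ██····
·██··█
██·██·
██··█·
··███·
gen 18: ██····
·██·██
██···█
██····
··███·
gen 19: ██··██
·██·█·
██···█
██····
··███·
gen 20: ██··██
·██·█·
██···█
██·█··
······
gen 21: █·████
·█··█·
██···█
██·█··
······
gen 22: █·████
·██·█·
█·██·█
████··
······
gen 23: █·████
·██·█·
█·██·█
███···
··███·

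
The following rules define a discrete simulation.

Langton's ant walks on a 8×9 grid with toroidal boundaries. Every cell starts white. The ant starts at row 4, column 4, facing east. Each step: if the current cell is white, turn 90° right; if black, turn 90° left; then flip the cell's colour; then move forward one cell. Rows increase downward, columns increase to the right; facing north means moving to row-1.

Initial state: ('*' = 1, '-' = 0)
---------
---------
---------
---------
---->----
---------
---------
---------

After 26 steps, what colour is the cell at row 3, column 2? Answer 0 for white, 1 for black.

1

step 0: ---------
---------
---------
---------
---->----
---------
---------
---------
step 1: ---------
---------
---------
---------
----*----
----v----
---------
---------
step 2: ---------
---------
---------
---------
----*----
---<*----
---------
---------
step 3: ---------
---------
---------
---------
---^*----
---**----
---------
---------
step 4: ---------
---------
---------
---------
---*>----
---**----
---------
---------
step 5: ---------
---------
---------
----^----
---*-----
---**----
---------
---------
step 6: ---------
---------
---------
----*>---
---*-----
---**----
---------
---------
step 7: ---------
---------
---------
----**---
---*-v---
---**----
---------
---------
step 8: ---------
---------
---------
----**---
---*<*---
---**----
---------
---------
step 9: ---------
---------
---------
----^*---
---***---
---**----
---------
---------
step 10: ---------
---------
---------
---<-*---
---***---
---**----
---------
---------
step 11: ---------
---------
---^-----
---*-*---
---***---
---**----
---------
---------
step 12: ---------
---------
---*>----
---*-*---
---***---
---**----
---------
---------
step 13: ---------
---------
---**----
---*v*---
---***---
---**----
---------
---------
step 14: ---------
---------
---**----
---<**---
---***---
---**----
---------
---------
step 15: ---------
---------
---**----
----**---
---v**---
---**----
---------
---------
step 16: ---------
---------
---**----
----**---
---->*---
---**----
---------
---------
step 17: ---------
---------
---**----
----^*---
-----*---
---**----
---------
---------
step 18: ---------
---------
---**----
---<-*---
-----*---
---**----
---------
---------
step 19: ---------
---------
---^*----
---*-*---
-----*---
---**----
---------
---------
step 20: ---------
---------
--<-*----
---*-*---
-----*---
---**----
---------
---------
step 21: ---------
--^------
--*-*----
---*-*---
-----*---
---**----
---------
---------
step 22: ---------
--*>-----
--*-*----
---*-*---
-----*---
---**----
---------
---------
step 23: ---------
--**-----
--*v*----
---*-*---
-----*---
---**----
---------
---------
step 24: ---------
--**-----
--<**----
---*-*---
-----*---
---**----
---------
---------
step 25: ---------
--**-----
---**----
--v*-*---
-----*---
---**----
---------
---------
step 26: ---------
--**-----
---**----
-<**-*---
-----*---
---**----
---------
---------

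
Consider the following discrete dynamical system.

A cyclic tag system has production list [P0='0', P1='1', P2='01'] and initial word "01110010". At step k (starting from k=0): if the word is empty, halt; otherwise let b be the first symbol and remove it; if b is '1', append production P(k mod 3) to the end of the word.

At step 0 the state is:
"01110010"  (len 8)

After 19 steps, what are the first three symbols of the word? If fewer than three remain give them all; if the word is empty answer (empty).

step 0: "01110010"  (len 8)
step 1: "1110010"  (len 7)
step 2: "1100101"  (len 7)
step 3: "10010101"  (len 8)
step 4: "00101010"  (len 8)
step 5: "0101010"  (len 7)
step 6: "101010"  (len 6)
step 7: "010100"  (len 6)
step 8: "10100"  (len 5)
step 9: "010001"  (len 6)
step 10: "10001"  (len 5)
step 11: "00011"  (len 5)
step 12: "0011"  (len 4)
step 13: "011"  (len 3)
step 14: "11"  (len 2)
step 15: "101"  (len 3)
step 16: "010"  (len 3)
step 17: "10"  (len 2)
step 18: "001"  (len 3)
step 19: "01"  (len 2)

01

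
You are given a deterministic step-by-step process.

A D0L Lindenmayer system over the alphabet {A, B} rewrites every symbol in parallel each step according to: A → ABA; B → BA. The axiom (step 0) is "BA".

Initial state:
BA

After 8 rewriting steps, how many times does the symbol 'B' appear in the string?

step 0: BA
step 1: BAABA
step 2: BAABAABABAABA
step 3: BAABAABABAABAABABAABABAABAABABAABA
step 4: BAABAABABAABAABABAABABAABAABABAABAABABAABABAABAABABAABABAABAABABAABAABABAABABAABAABABAABA
step 5: BAABAABABAABAABABAABABAABAABABAABAABABAABABAABAABABAABABAA…ABAABABAABABAABAABABAABABAABAABABAABAABABAABABAABAABABAABA  (len 233)
step 6: BAABAABABAABAABABAABABAABAABABAABAABABAABABAABAABABAABABAA…ABAABABAABABAABAABABAABABAABAABABAABAABABAABABAABAABABAABA  (len 610)
step 7: BAABAABABAABAABABAABABAABAABABAABAABABAABABAABAABABAABABAA…ABAABABAABABAABAABABAABABAABAABABAABAABABAABABAABAABABAABA  (len 1597)
step 8: BAABAABABAABAABABAABABAABAABABAABAABABAABABAABAABABAABABAA…ABAABABAABABAABAABABAABABAABAABABAABAABABAABABAABAABABAABA  (len 4181)

1597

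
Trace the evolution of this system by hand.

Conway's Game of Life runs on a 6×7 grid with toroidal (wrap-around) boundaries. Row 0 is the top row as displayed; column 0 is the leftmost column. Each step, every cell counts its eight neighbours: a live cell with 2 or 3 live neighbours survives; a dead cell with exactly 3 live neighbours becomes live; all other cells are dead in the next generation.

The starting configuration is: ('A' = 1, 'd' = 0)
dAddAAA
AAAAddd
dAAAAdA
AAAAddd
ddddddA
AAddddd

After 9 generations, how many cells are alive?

gen 0: dAddAAA
AAAAddd
dAAAAdA
AAAAddd
ddddddA
AAddddd
gen 1: dddAAAA
ddddddd
ddddAdA
ddddAAA
ddddddA
dAddddd
gen 2: ddddAAd
dddAddA
ddddAdA
AdddAdA
AdddddA
AdddAdA
gen 3: AddAAdd
dddAddA
dddAAdA
ddddddd
dAddddd
AdddAdd
gen 4: AddAAAA
AdAdddA
dddAAAd
ddddddd
ddddddd
AAdAAdd
gen 5: ddddddd
AAAdddd
dddAAAA
ddddAdd
ddddddd
AAAAddd
gen 6: dddAddd
AAAAAAA
AAAAAAA
dddAAdd
dAAAddd
dAAdddd
gen 7: dddddAA
ddddddd
ddddddd
ddddddA
dAddAdd
dAddddd
gen 8: ddddddd
ddddddd
ddddddd
ddddddd
Adddddd
AddddAd
gen 9: ddddddd
ddddddd
ddddddd
ddddddd
ddddddA
ddddddA

2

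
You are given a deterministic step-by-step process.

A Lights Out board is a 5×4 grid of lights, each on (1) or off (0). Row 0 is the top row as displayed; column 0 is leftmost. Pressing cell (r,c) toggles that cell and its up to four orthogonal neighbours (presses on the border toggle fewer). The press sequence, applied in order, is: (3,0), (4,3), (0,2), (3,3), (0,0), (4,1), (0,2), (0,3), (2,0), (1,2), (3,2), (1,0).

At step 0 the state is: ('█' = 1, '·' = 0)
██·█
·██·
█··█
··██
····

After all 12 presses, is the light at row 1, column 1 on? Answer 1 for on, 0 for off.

1

0) ██·█
·██·
█··█
··██
····
1) ██·█
·██·
···█
████
█···
2) ██·█
·██·
···█
███·
█·██
3) █·█·
·█··
···█
███·
█·██
4) █·█·
·█··
····
██·█
█·█·
5) ·██·
██··
····
██·█
█·█·
6) ·██·
██··
····
█··█
·█··
7) ···█
███·
····
█··█
·█··
8) ··█·
████
····
█··█
·█··
9) ··█·
·███
██··
···█
·█··
10) ····
····
███·
···█
·█··
11) ····
····
██··
·██·
·██·
12) █···
██··
·█··
·██·
·██·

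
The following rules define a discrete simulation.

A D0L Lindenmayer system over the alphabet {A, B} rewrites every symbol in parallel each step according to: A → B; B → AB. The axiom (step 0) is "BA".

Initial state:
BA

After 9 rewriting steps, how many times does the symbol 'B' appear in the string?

89

k=0  BA
k=1  ABB
k=2  BABAB
k=3  ABBABBAB
k=4  BABABBABABBAB
k=5  ABBABBABABBABBABABBAB
k=6  BABABBABABBABBABABBABABBABBABABBAB
k=7  ABBABBABABBABBABABBABABBABBABABBABBABABBABABBABBABABBAB
k=8  BABABBABABBABBABABBABABBABBABABBABBABABBABABBABBABABBABABBABBABABBABBABABBABABBABBABABBAB
k=9  ABBABBABABBABBABABBABABBABBABABBABBABABBABABBABBABABBABABB…BABBABABBABABBABBABABBABABBABBABABBABBABABBABABBABBABABBAB  (len 144)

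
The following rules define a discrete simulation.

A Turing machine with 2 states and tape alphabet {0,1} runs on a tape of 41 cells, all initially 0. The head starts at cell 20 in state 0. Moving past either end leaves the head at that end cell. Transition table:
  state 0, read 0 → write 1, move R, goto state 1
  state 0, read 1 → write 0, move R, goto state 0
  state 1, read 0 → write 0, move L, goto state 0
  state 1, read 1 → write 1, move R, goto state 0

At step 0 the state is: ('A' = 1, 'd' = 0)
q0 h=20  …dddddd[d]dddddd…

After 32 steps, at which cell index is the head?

30

k=0  q0 h=20  …dddddd[d]dddddd…
k=1  q1 h=21  …dddddA[d]dddddd…
k=2  q0 h=20  …dddddd[A]dddddd…
k=3  q0 h=21  …dddddd[d]dddddd…
k=4  q1 h=22  …dddddA[d]dddddd…
k=5  q0 h=21  …dddddd[A]dddddd…
k=6  q0 h=22  …dddddd[d]dddddd…
k=7  q1 h=23  …dddddA[d]dddddd…
k=8  q0 h=22  …dddddd[A]dddddd…
k=9  q0 h=23  …dddddd[d]dddddd…
k=10  q1 h=24  …dddddA[d]dddddd…
k=11  q0 h=23  …dddddd[A]dddddd…
k=12  q0 h=24  …dddddd[d]dddddd…
k=13  q1 h=25  …dddddA[d]dddddd…
k=14  q0 h=24  …dddddd[A]dddddd…
k=15  q0 h=25  …dddddd[d]dddddd…
k=16  q1 h=26  …dddddA[d]dddddd…
k=17  q0 h=25  …dddddd[A]dddddd…
k=18  q0 h=26  …dddddd[d]dddddd…
k=19  q1 h=27  …dddddA[d]dddddd…
k=20  q0 h=26  …dddddd[A]dddddd…
k=21  q0 h=27  …dddddd[d]dddddd…
k=22  q1 h=28  …dddddA[d]dddddd…
k=23  q0 h=27  …dddddd[A]dddddd…
k=24  q0 h=28  …dddddd[d]dddddd…
k=25  q1 h=29  …dddddA[d]dddddd…
k=26  q0 h=28  …dddddd[A]dddddd…
k=27  q0 h=29  …dddddd[d]dddddd…
k=28  q1 h=30  …dddddA[d]dddddd…
k=29  q0 h=29  …dddddd[A]dddddd…
k=30  q0 h=30  …dddddd[d]dddddd…
k=31  q1 h=31  …dddddA[d]dddddd…
k=32  q0 h=30  …dddddd[A]dddddd…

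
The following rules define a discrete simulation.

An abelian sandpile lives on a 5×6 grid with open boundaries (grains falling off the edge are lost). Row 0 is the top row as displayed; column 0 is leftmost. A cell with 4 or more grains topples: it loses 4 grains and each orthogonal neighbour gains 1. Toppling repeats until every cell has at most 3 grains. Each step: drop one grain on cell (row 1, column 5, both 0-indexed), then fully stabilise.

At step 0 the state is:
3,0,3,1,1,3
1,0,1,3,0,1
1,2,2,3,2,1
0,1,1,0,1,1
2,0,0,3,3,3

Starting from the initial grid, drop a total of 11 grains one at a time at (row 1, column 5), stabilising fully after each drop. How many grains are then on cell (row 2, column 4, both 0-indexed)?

3

0) 3,0,3,1,1,3
1,0,1,3,0,1
1,2,2,3,2,1
0,1,1,0,1,1
2,0,0,3,3,3
1) 3,0,3,1,1,3
1,0,1,3,0,2
1,2,2,3,2,1
0,1,1,0,1,1
2,0,0,3,3,3
2) 3,0,3,1,1,3
1,0,1,3,0,3
1,2,2,3,2,1
0,1,1,0,1,1
2,0,0,3,3,3
3) 3,0,3,1,2,0
1,0,1,3,1,1
1,2,2,3,2,2
0,1,1,0,1,1
2,0,0,3,3,3
4) 3,0,3,1,2,0
1,0,1,3,1,2
1,2,2,3,2,2
0,1,1,0,1,1
2,0,0,3,3,3
5) 3,0,3,1,2,0
1,0,1,3,1,3
1,2,2,3,2,2
0,1,1,0,1,1
2,0,0,3,3,3
6) 3,0,3,1,2,1
1,0,1,3,2,0
1,2,2,3,2,3
0,1,1,0,1,1
2,0,0,3,3,3
7) 3,0,3,1,2,1
1,0,1,3,2,1
1,2,2,3,2,3
0,1,1,0,1,1
2,0,0,3,3,3
8) 3,0,3,1,2,1
1,0,1,3,2,2
1,2,2,3,2,3
0,1,1,0,1,1
2,0,0,3,3,3
9) 3,0,3,1,2,1
1,0,1,3,2,3
1,2,2,3,2,3
0,1,1,0,1,1
2,0,0,3,3,3
10) 3,0,3,1,2,2
1,0,1,3,3,1
1,2,2,3,3,0
0,1,1,0,1,2
2,0,0,3,3,3
11) 3,0,3,1,2,2
1,0,1,3,3,2
1,2,2,3,3,0
0,1,1,0,1,2
2,0,0,3,3,3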